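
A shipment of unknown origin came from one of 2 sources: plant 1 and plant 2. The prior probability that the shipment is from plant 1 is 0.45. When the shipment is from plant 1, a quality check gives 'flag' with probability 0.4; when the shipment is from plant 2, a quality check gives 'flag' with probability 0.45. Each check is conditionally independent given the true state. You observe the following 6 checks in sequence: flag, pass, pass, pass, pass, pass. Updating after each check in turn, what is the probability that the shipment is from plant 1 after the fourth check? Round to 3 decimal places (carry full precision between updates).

After 'flag': P(plant 1) = 0.4·0.4500 / (0.4·0.4500 + 0.45·0.5500) ≈ 0.4211
After 'pass': P(plant 1) = 0.6·0.4211 / (0.6·0.4211 + 0.55·0.5789) ≈ 0.4424
After 'pass': P(plant 1) = 0.6·0.4424 / (0.6·0.4424 + 0.55·0.5576) ≈ 0.4640
After 'pass': P(plant 1) = 0.6·0.4640 / (0.6·0.4640 + 0.55·0.5360) ≈ 0.4856

0.486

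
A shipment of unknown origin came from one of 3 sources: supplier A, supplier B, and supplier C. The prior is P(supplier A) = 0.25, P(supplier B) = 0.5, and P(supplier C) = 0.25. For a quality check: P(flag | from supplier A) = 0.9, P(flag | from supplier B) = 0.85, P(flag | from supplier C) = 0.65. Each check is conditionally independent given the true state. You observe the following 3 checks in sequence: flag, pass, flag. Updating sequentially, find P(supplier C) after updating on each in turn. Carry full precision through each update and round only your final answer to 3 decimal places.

After 'flag': normaliser = 0.9·0.2500 + 0.85·0.5000 + 0.65·0.2500; P(supplier A) ≈ 0.2769, P(supplier B) ≈ 0.5231, P(supplier C) ≈ 0.2000
After 'pass': normaliser = 0.1·0.2769 + 0.15·0.5231 + 0.35·0.2000; P(supplier A) ≈ 0.1572, P(supplier B) ≈ 0.4454, P(supplier C) ≈ 0.3974
After 'flag': normaliser = 0.9·0.1572 + 0.85·0.4454 + 0.65·0.3974; P(supplier A) ≈ 0.1818, P(supplier B) ≈ 0.4864, P(supplier C) ≈ 0.3318

0.332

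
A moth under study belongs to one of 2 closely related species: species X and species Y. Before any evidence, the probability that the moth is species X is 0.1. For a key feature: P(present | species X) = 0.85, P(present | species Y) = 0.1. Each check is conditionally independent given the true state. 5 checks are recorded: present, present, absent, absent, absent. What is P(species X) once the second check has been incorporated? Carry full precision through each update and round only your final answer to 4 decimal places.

Each posterior becomes the prior for the next update.
After 'present': P(species X) = 0.85·0.1000 / (0.85·0.1000 + 0.1·0.9000) ≈ 0.4857
After 'present': P(species X) = 0.85·0.4857 / (0.85·0.4857 + 0.1·0.5143) ≈ 0.8892

0.8892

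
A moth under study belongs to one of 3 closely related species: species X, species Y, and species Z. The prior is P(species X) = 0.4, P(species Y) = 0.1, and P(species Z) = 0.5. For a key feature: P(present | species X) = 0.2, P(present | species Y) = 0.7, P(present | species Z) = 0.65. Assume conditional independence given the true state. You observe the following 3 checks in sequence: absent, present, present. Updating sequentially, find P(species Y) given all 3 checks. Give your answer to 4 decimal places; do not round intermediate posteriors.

0.1449

After 'absent': normaliser = 0.8·0.4000 + 0.3·0.1000 + 0.35·0.5000; P(species X) ≈ 0.6095, P(species Y) ≈ 0.0571, P(species Z) ≈ 0.3333
After 'present': normaliser = 0.2·0.6095 + 0.7·0.0571 + 0.65·0.3333; P(species X) ≈ 0.3220, P(species Y) ≈ 0.1057, P(species Z) ≈ 0.5723
After 'present': normaliser = 0.2·0.3220 + 0.7·0.1057 + 0.65·0.5723; P(species X) ≈ 0.1262, P(species Y) ≈ 0.1449, P(species Z) ≈ 0.7289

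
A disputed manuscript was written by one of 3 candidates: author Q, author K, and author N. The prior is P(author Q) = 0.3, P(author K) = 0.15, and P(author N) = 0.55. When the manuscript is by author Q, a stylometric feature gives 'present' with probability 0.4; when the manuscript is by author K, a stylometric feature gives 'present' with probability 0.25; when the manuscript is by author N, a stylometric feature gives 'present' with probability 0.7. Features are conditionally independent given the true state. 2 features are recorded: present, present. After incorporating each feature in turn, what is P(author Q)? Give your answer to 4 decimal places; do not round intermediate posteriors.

Apply Bayes' rule sequentially, carrying P(author Q) forward.
After 'present': normaliser = 0.4·0.3000 + 0.25·0.1500 + 0.7·0.5500; P(author Q) ≈ 0.2212, P(author K) ≈ 0.0691, P(author N) ≈ 0.7097
After 'present': normaliser = 0.4·0.2212 + 0.25·0.0691 + 0.7·0.7097; P(author Q) ≈ 0.1468, P(author K) ≈ 0.0287, P(author N) ≈ 0.8245

0.1468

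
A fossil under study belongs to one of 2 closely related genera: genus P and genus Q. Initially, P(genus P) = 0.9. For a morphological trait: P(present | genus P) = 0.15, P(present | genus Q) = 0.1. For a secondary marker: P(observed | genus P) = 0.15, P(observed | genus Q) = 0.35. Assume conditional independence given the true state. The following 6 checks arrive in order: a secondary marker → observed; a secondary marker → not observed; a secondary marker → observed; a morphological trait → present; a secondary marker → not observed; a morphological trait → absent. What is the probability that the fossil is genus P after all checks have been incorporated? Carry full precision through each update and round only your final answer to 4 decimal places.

0.8002

Apply Bayes' rule sequentially, carrying P(genus P) forward.
After a secondary marker='observed': P(genus P) = 0.15·0.9000 / (0.15·0.9000 + 0.35·0.1000) ≈ 0.7941
After a secondary marker='not observed': P(genus P) = 0.85·0.7941 / (0.85·0.7941 + 0.65·0.2059) ≈ 0.8345
After a secondary marker='observed': P(genus P) = 0.15·0.8345 / (0.15·0.8345 + 0.35·0.1655) ≈ 0.6837
After a morphological trait='present': P(genus P) = 0.15·0.6837 / (0.15·0.6837 + 0.1·0.3163) ≈ 0.7643
After a secondary marker='not observed': P(genus P) = 0.85·0.7643 / (0.85·0.7643 + 0.65·0.2357) ≈ 0.8092
After a morphological trait='absent': P(genus P) = 0.85·0.8092 / (0.85·0.8092 + 0.9·0.1908) ≈ 0.8002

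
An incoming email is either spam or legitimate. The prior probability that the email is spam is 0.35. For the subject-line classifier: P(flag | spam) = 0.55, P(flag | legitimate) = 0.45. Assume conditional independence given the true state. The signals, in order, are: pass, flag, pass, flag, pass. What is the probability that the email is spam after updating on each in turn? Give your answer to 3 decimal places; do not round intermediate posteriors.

0.306

After 'pass': P(spam) = 0.45·0.3500 / (0.45·0.3500 + 0.55·0.6500) ≈ 0.3058
After 'flag': P(spam) = 0.55·0.3058 / (0.55·0.3058 + 0.45·0.6942) ≈ 0.3500
After 'pass': P(spam) = 0.45·0.3500 / (0.45·0.3500 + 0.55·0.6500) ≈ 0.3058
After 'flag': P(spam) = 0.55·0.3058 / (0.55·0.3058 + 0.45·0.6942) ≈ 0.3500
After 'pass': P(spam) = 0.45·0.3500 / (0.45·0.3500 + 0.55·0.6500) ≈ 0.3058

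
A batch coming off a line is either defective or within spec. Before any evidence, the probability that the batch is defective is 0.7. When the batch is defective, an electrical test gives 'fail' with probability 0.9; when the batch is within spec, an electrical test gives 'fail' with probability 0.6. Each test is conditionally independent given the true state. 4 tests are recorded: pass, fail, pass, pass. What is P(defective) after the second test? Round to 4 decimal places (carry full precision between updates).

0.4667

After 'pass': P(defective) = 0.1·0.7000 / (0.1·0.7000 + 0.4·0.3000) ≈ 0.3684
After 'fail': P(defective) = 0.9·0.3684 / (0.9·0.3684 + 0.6·0.6316) ≈ 0.4667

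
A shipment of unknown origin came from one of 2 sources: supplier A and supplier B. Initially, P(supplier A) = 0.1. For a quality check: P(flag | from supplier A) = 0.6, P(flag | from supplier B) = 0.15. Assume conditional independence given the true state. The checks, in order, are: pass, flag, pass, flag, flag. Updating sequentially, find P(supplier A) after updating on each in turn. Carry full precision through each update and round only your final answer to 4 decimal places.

After 'pass': P(supplier A) = 0.4·0.1000 / (0.4·0.1000 + 0.85·0.9000) ≈ 0.0497
After 'flag': P(supplier A) = 0.6·0.0497 / (0.6·0.0497 + 0.15·0.9503) ≈ 0.1730
After 'pass': P(supplier A) = 0.4·0.1730 / (0.4·0.1730 + 0.85·0.8270) ≈ 0.0896
After 'flag': P(supplier A) = 0.6·0.0896 / (0.6·0.0896 + 0.15·0.9104) ≈ 0.2825
After 'flag': P(supplier A) = 0.6·0.2825 / (0.6·0.2825 + 0.15·0.7175) ≈ 0.6116

0.6116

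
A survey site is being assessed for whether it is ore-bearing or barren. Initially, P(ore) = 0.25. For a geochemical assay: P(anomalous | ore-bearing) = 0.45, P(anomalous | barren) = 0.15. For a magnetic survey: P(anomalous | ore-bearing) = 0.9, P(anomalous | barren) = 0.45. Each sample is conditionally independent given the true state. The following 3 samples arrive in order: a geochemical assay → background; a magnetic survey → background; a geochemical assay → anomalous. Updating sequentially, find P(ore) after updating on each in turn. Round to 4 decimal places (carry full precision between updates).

Apply Bayes' rule sequentially, carrying P(ore) forward.
After a geochemical assay='background': P(ore) = 0.55·0.2500 / (0.55·0.2500 + 0.85·0.7500) ≈ 0.1774
After a magnetic survey='background': P(ore) = 0.1·0.1774 / (0.1·0.1774 + 0.55·0.8226) ≈ 0.0377
After a geochemical assay='anomalous': P(ore) = 0.45·0.0377 / (0.45·0.0377 + 0.15·0.9623) ≈ 0.1053

0.1053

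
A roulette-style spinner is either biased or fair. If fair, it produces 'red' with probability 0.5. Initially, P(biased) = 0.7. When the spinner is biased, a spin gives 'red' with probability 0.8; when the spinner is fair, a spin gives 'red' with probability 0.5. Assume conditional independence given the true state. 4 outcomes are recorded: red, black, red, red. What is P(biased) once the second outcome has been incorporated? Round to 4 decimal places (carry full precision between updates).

0.5989

After 'red': P(biased) = 0.8·0.7000 / (0.8·0.7000 + 0.5·0.3000) ≈ 0.7887
After 'black': P(biased) = 0.2·0.7887 / (0.2·0.7887 + 0.5·0.2113) ≈ 0.5989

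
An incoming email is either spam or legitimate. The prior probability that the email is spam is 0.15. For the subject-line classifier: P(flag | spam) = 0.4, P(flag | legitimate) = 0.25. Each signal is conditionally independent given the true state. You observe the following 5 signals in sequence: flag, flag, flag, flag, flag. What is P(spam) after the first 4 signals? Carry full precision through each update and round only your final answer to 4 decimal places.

0.5363

After 'flag': P(spam) = 0.4·0.1500 / (0.4·0.1500 + 0.25·0.8500) ≈ 0.2202
After 'flag': P(spam) = 0.4·0.2202 / (0.4·0.2202 + 0.25·0.7798) ≈ 0.3112
After 'flag': P(spam) = 0.4·0.3112 / (0.4·0.3112 + 0.25·0.6888) ≈ 0.4196
After 'flag': P(spam) = 0.4·0.4196 / (0.4·0.4196 + 0.25·0.5804) ≈ 0.5363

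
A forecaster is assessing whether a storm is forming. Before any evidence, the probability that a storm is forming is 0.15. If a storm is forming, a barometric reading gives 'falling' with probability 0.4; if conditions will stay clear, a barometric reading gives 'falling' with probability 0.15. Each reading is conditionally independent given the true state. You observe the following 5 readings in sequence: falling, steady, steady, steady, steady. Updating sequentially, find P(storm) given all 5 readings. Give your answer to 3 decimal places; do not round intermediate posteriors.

0.105

Apply Bayes' rule sequentially, carrying P(storm) forward.
After 'falling': P(storm) = 0.4·0.1500 / (0.4·0.1500 + 0.15·0.8500) ≈ 0.3200
After 'steady': P(storm) = 0.6·0.3200 / (0.6·0.3200 + 0.85·0.6800) ≈ 0.2494
After 'steady': P(storm) = 0.6·0.2494 / (0.6·0.2494 + 0.85·0.7506) ≈ 0.1899
After 'steady': P(storm) = 0.6·0.1899 / (0.6·0.1899 + 0.85·0.8101) ≈ 0.1420
After 'steady': P(storm) = 0.6·0.1420 / (0.6·0.1420 + 0.85·0.8580) ≈ 0.1046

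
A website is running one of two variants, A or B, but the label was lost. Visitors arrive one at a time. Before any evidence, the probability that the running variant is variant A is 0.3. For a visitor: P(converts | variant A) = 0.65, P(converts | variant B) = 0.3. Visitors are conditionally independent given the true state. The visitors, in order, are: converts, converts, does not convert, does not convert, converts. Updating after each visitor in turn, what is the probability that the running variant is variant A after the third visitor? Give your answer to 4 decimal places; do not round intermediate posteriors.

After 'converts': P(A) = 0.65·0.3000 / (0.65·0.3000 + 0.3·0.7000) ≈ 0.4815
After 'converts': P(A) = 0.65·0.4815 / (0.65·0.4815 + 0.3·0.5185) ≈ 0.6680
After 'does not convert': P(A) = 0.35·0.6680 / (0.35·0.6680 + 0.7·0.3320) ≈ 0.5015

0.5015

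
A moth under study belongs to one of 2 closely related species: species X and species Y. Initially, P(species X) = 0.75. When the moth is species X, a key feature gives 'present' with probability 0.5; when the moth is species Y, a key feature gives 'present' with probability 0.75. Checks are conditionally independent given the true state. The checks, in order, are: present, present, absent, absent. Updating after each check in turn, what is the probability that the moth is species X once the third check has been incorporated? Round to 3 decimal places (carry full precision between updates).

0.727

Each posterior becomes the prior for the next update.
After 'present': P(species X) = 0.5·0.7500 / (0.5·0.7500 + 0.75·0.2500) ≈ 0.6667
After 'present': P(species X) = 0.5·0.6667 / (0.5·0.6667 + 0.75·0.3333) ≈ 0.5714
After 'absent': P(species X) = 0.5·0.5714 / (0.5·0.5714 + 0.25·0.4286) ≈ 0.7273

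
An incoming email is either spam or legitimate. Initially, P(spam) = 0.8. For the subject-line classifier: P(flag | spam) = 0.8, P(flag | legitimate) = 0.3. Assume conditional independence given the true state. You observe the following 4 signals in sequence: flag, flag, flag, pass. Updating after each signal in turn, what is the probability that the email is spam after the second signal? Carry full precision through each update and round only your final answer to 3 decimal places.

After 'flag': P(spam) = 0.8·0.8000 / (0.8·0.8000 + 0.3·0.2000) ≈ 0.9143
After 'flag': P(spam) = 0.8·0.9143 / (0.8·0.9143 + 0.3·0.0857) ≈ 0.9660

0.966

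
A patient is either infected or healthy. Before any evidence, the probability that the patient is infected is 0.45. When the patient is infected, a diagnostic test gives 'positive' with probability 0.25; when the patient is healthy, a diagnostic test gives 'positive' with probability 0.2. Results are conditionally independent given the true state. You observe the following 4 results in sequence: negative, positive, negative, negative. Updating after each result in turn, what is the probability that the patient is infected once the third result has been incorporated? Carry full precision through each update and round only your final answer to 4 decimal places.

After 'negative': P(infected) = 0.75·0.4500 / (0.75·0.4500 + 0.8·0.5500) ≈ 0.4341
After 'positive': P(infected) = 0.25·0.4341 / (0.25·0.4341 + 0.2·0.5659) ≈ 0.4895
After 'negative': P(infected) = 0.75·0.4895 / (0.75·0.4895 + 0.8·0.5105) ≈ 0.4734

0.4734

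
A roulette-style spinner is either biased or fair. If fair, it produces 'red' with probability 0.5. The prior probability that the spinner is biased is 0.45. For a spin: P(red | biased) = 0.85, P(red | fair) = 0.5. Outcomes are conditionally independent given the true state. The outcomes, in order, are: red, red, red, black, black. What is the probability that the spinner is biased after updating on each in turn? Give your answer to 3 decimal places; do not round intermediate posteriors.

0.266

After 'red': P(biased) = 0.85·0.4500 / (0.85·0.4500 + 0.5·0.5500) ≈ 0.5817
After 'red': P(biased) = 0.85·0.5817 / (0.85·0.5817 + 0.5·0.4183) ≈ 0.7028
After 'red': P(biased) = 0.85·0.7028 / (0.85·0.7028 + 0.5·0.2972) ≈ 0.8008
After 'black': P(biased) = 0.15·0.8008 / (0.15·0.8008 + 0.5·0.1992) ≈ 0.5467
After 'black': P(biased) = 0.15·0.5467 / (0.15·0.5467 + 0.5·0.4533) ≈ 0.2657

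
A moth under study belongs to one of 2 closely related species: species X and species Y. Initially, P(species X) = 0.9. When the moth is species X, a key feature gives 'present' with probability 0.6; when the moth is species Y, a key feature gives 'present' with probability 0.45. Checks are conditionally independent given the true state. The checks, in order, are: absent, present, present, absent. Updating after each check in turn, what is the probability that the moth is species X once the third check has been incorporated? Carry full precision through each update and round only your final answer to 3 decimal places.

0.921

After 'absent': P(species X) = 0.4·0.9000 / (0.4·0.9000 + 0.55·0.1000) ≈ 0.8675
After 'present': P(species X) = 0.6·0.8675 / (0.6·0.8675 + 0.45·0.1325) ≈ 0.8972
After 'present': P(species X) = 0.6·0.8972 / (0.6·0.8972 + 0.45·0.1028) ≈ 0.9209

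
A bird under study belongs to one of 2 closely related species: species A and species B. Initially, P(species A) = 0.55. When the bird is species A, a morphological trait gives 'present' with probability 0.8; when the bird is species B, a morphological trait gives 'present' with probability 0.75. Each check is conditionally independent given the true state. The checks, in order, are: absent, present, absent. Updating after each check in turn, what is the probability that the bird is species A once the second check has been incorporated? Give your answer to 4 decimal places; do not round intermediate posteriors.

After 'absent': P(species A) = 0.2·0.5500 / (0.2·0.5500 + 0.25·0.4500) ≈ 0.4944
After 'present': P(species A) = 0.8·0.4944 / (0.8·0.4944 + 0.75·0.5056) ≈ 0.5105

0.5105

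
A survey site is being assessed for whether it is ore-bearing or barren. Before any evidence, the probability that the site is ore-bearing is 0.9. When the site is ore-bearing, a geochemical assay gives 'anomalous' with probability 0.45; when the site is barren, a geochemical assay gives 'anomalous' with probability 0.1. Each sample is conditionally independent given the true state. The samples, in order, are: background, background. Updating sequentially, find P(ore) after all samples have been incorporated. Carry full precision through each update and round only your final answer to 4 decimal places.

After 'background': P(ore) = 0.55·0.9000 / (0.55·0.9000 + 0.9·0.1000) ≈ 0.8462
After 'background': P(ore) = 0.55·0.8462 / (0.55·0.8462 + 0.9·0.1538) ≈ 0.7707

0.7707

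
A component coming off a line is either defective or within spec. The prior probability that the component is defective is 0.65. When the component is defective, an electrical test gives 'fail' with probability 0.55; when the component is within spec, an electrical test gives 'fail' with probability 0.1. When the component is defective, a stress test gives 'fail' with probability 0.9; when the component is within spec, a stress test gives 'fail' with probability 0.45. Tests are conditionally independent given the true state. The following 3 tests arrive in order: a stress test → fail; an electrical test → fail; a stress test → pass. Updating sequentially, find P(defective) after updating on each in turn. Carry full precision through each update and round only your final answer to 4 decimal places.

0.7879

After a stress test='fail': P(defective) = 0.9·0.6500 / (0.9·0.6500 + 0.45·0.3500) ≈ 0.7879
After an electrical test='fail': P(defective) = 0.55·0.7879 / (0.55·0.7879 + 0.1·0.2121) ≈ 0.9533
After a stress test='pass': P(defective) = 0.1·0.9533 / (0.1·0.9533 + 0.55·0.0467) ≈ 0.7879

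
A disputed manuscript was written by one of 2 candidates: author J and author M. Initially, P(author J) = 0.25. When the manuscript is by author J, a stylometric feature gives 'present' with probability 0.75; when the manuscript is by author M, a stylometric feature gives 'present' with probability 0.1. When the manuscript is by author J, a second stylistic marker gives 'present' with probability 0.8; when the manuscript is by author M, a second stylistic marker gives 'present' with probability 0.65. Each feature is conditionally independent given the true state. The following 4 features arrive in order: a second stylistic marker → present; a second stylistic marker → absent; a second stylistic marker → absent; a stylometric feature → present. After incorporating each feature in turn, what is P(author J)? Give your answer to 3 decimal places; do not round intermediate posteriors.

0.501

After a second stylistic marker='present': P(author J) = 0.8·0.2500 / (0.8·0.2500 + 0.65·0.7500) ≈ 0.2909
After a second stylistic marker='absent': P(author J) = 0.2·0.2909 / (0.2·0.2909 + 0.35·0.7091) ≈ 0.1899
After a second stylistic marker='absent': P(author J) = 0.2·0.1899 / (0.2·0.1899 + 0.35·0.8101) ≈ 0.1181
After a stylometric feature='present': P(author J) = 0.75·0.1181 / (0.75·0.1181 + 0.1·0.8819) ≈ 0.5012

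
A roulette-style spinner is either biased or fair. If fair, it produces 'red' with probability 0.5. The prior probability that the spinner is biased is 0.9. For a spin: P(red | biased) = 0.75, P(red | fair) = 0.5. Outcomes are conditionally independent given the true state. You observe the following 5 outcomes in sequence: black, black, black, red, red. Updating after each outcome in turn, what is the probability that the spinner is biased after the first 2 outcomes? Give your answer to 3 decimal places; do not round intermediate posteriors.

0.692

After 'black': P(biased) = 0.25·0.9000 / (0.25·0.9000 + 0.5·0.1000) ≈ 0.8182
After 'black': P(biased) = 0.25·0.8182 / (0.25·0.8182 + 0.5·0.1818) ≈ 0.6923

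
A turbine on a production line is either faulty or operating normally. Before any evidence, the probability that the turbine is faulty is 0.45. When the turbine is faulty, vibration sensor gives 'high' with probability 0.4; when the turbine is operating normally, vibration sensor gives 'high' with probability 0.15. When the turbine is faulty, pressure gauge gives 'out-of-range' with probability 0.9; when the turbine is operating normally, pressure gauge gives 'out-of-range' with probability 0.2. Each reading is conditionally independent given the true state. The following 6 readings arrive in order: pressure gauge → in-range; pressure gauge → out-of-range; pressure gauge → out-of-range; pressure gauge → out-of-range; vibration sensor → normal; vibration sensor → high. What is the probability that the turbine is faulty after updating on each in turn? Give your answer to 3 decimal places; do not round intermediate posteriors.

After pressure gauge='in-range': P(faulty) = 0.1·0.4500 / (0.1·0.4500 + 0.8·0.5500) ≈ 0.0928
After pressure gauge='out-of-range': P(faulty) = 0.9·0.0928 / (0.9·0.0928 + 0.2·0.9072) ≈ 0.3152
After pressure gauge='out-of-range': P(faulty) = 0.9·0.3152 / (0.9·0.3152 + 0.2·0.6848) ≈ 0.6744
After pressure gauge='out-of-range': P(faulty) = 0.9·0.6744 / (0.9·0.6744 + 0.2·0.3256) ≈ 0.9031
After vibration sensor='normal': P(faulty) = 0.6·0.9031 / (0.6·0.9031 + 0.85·0.0969) ≈ 0.8680
After vibration sensor='high': P(faulty) = 0.4·0.8680 / (0.4·0.8680 + 0.15·0.1320) ≈ 0.9461

0.946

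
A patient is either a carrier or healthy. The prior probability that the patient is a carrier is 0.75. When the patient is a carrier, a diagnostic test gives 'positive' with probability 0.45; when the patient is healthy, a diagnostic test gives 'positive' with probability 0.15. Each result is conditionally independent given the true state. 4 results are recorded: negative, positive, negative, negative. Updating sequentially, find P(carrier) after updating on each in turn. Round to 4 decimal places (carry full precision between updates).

Each posterior becomes the prior for the next update.
After 'negative': P(carrier) = 0.55·0.7500 / (0.55·0.7500 + 0.85·0.2500) ≈ 0.6600
After 'positive': P(carrier) = 0.45·0.6600 / (0.45·0.6600 + 0.15·0.3400) ≈ 0.8534
After 'negative': P(carrier) = 0.55·0.8534 / (0.55·0.8534 + 0.85·0.1466) ≈ 0.7903
After 'negative': P(carrier) = 0.55·0.7903 / (0.55·0.7903 + 0.85·0.2097) ≈ 0.7092

0.7092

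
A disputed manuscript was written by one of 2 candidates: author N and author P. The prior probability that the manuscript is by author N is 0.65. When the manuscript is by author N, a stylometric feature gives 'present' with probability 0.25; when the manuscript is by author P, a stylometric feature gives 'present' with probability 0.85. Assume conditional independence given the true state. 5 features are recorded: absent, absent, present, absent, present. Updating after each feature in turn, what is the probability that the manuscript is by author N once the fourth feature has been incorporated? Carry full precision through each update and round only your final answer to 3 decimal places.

0.986

Apply Bayes' rule sequentially, carrying P(author N) forward.
After 'absent': P(author N) = 0.75·0.6500 / (0.75·0.6500 + 0.15·0.3500) ≈ 0.9028
After 'absent': P(author N) = 0.75·0.9028 / (0.75·0.9028 + 0.15·0.0972) ≈ 0.9789
After 'present': P(author N) = 0.25·0.9789 / (0.25·0.9789 + 0.85·0.0211) ≈ 0.9318
After 'absent': P(author N) = 0.75·0.9318 / (0.75·0.9318 + 0.15·0.0682) ≈ 0.9856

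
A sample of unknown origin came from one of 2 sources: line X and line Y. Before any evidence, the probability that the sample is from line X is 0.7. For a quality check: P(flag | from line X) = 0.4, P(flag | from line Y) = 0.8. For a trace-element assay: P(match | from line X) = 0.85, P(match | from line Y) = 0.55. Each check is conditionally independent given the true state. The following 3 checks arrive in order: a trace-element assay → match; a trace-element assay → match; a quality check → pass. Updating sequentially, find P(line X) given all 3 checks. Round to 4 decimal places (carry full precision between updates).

Apply Bayes' rule sequentially, carrying P(line X) forward.
After a trace-element assay='match': P(line X) = 0.85·0.7000 / (0.85·0.7000 + 0.55·0.3000) ≈ 0.7829
After a trace-element assay='match': P(line X) = 0.85·0.7829 / (0.85·0.7829 + 0.55·0.2171) ≈ 0.8479
After a quality check='pass': P(line X) = 0.6·0.8479 / (0.6·0.8479 + 0.2·0.1521) ≈ 0.9436

0.9436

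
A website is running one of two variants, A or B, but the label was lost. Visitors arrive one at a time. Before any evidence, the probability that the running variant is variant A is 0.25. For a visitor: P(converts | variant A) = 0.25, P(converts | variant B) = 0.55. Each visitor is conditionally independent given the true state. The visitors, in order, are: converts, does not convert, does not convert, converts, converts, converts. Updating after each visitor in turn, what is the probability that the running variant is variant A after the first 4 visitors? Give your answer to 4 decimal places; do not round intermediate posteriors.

0.1606

After 'converts': P(A) = 0.25·0.2500 / (0.25·0.2500 + 0.55·0.7500) ≈ 0.1316
After 'does not convert': P(A) = 0.75·0.1316 / (0.75·0.1316 + 0.45·0.8684) ≈ 0.2016
After 'does not convert': P(A) = 0.75·0.2016 / (0.75·0.2016 + 0.45·0.7984) ≈ 0.2962
After 'converts': P(A) = 0.25·0.2962 / (0.25·0.2962 + 0.55·0.7038) ≈ 0.1606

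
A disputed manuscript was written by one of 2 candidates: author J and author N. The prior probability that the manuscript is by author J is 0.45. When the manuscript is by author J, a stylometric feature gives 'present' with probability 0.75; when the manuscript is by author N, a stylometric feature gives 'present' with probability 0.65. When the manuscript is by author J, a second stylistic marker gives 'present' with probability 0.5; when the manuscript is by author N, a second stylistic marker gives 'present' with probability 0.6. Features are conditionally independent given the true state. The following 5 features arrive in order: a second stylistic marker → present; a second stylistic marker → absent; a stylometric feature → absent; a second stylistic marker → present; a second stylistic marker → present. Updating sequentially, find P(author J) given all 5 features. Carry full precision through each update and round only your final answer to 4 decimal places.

0.2971

After a second stylistic marker='present': P(author J) = 0.5·0.4500 / (0.5·0.4500 + 0.6·0.5500) ≈ 0.4054
After a second stylistic marker='absent': P(author J) = 0.5·0.4054 / (0.5·0.4054 + 0.4·0.5946) ≈ 0.4601
After a stylometric feature='absent': P(author J) = 0.25·0.4601 / (0.25·0.4601 + 0.35·0.5399) ≈ 0.3784
After a second stylistic marker='present': P(author J) = 0.5·0.3784 / (0.5·0.3784 + 0.6·0.6216) ≈ 0.3366
After a second stylistic marker='present': P(author J) = 0.5·0.3366 / (0.5·0.3366 + 0.6·0.6634) ≈ 0.2971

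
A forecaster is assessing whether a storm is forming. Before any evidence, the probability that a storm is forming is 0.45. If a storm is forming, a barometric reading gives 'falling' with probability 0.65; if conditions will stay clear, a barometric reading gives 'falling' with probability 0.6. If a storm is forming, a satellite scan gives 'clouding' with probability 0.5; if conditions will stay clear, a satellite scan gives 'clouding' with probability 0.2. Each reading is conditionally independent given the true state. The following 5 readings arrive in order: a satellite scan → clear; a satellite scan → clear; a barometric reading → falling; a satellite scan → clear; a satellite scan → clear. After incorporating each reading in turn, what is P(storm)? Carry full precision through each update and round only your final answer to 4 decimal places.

After a satellite scan='clear': P(storm) = 0.5·0.4500 / (0.5·0.4500 + 0.8·0.5500) ≈ 0.3383
After a satellite scan='clear': P(storm) = 0.5·0.3383 / (0.5·0.3383 + 0.8·0.6617) ≈ 0.2422
After a barometric reading='falling': P(storm) = 0.65·0.2422 / (0.65·0.2422 + 0.6·0.7578) ≈ 0.2572
After a satellite scan='clear': P(storm) = 0.5·0.2572 / (0.5·0.2572 + 0.8·0.7428) ≈ 0.1779
After a satellite scan='clear': P(storm) = 0.5·0.1779 / (0.5·0.1779 + 0.8·0.8221) ≈ 0.1191

0.1191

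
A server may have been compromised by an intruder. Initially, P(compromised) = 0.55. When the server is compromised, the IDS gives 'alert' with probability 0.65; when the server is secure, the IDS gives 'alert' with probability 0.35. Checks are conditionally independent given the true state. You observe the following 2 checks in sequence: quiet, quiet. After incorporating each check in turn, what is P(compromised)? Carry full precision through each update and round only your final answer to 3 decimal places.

After 'quiet': P(compromised) = 0.35·0.5500 / (0.35·0.5500 + 0.65·0.4500) ≈ 0.3969
After 'quiet': P(compromised) = 0.35·0.3969 / (0.35·0.3969 + 0.65·0.6031) ≈ 0.2617

0.262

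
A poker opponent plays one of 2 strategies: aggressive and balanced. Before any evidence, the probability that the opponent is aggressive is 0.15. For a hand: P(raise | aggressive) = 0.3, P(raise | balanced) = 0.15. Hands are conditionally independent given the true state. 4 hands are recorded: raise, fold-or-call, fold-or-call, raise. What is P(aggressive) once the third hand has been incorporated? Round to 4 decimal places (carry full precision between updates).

Each posterior becomes the prior for the next update.
After 'raise': P(aggressive) = 0.3·0.1500 / (0.3·0.1500 + 0.15·0.8500) ≈ 0.2609
After 'fold-or-call': P(aggressive) = 0.7·0.2609 / (0.7·0.2609 + 0.85·0.7391) ≈ 0.2252
After 'fold-or-call': P(aggressive) = 0.7·0.2252 / (0.7·0.2252 + 0.85·0.7748) ≈ 0.1931

0.1931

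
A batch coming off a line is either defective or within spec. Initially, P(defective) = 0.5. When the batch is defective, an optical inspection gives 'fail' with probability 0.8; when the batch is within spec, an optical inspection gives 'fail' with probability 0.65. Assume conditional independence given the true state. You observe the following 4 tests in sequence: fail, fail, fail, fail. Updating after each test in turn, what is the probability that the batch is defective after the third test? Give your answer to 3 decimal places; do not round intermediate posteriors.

0.651

Each posterior becomes the prior for the next update.
After 'fail': P(defective) = 0.8·0.5000 / (0.8·0.5000 + 0.65·0.5000) ≈ 0.5517
After 'fail': P(defective) = 0.8·0.5517 / (0.8·0.5517 + 0.65·0.4483) ≈ 0.6024
After 'fail': P(defective) = 0.8·0.6024 / (0.8·0.6024 + 0.65·0.3976) ≈ 0.6509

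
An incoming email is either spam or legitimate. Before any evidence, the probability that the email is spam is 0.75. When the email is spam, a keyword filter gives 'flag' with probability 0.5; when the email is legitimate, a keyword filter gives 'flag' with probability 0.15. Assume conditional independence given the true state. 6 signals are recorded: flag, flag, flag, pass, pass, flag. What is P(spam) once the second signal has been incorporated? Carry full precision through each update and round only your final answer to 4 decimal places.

After 'flag': P(spam) = 0.5·0.7500 / (0.5·0.7500 + 0.15·0.2500) ≈ 0.9091
After 'flag': P(spam) = 0.5·0.9091 / (0.5·0.9091 + 0.15·0.0909) ≈ 0.9709

0.9709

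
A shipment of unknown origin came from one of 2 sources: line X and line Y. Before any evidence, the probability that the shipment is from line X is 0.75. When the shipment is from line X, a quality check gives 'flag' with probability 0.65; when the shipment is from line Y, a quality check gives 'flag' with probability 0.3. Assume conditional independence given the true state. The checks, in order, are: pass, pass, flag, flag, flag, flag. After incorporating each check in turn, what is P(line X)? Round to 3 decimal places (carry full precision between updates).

0.943

After 'pass': P(line X) = 0.35·0.7500 / (0.35·0.7500 + 0.7·0.2500) ≈ 0.6000
After 'pass': P(line X) = 0.35·0.6000 / (0.35·0.6000 + 0.7·0.4000) ≈ 0.4286
After 'flag': P(line X) = 0.65·0.4286 / (0.65·0.4286 + 0.3·0.5714) ≈ 0.6190
After 'flag': P(line X) = 0.65·0.6190 / (0.65·0.6190 + 0.3·0.3810) ≈ 0.7788
After 'flag': P(line X) = 0.65·0.7788 / (0.65·0.7788 + 0.3·0.2212) ≈ 0.8841
After 'flag': P(line X) = 0.65·0.8841 / (0.65·0.8841 + 0.3·0.1159) ≈ 0.9429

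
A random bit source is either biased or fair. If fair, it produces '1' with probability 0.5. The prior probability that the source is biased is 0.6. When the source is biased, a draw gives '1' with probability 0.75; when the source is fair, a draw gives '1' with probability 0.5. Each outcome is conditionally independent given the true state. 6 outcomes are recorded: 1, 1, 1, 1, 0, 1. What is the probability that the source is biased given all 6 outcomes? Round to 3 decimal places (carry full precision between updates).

0.851

After '1': P(biased) = 0.75·0.6000 / (0.75·0.6000 + 0.5·0.4000) ≈ 0.6923
After '1': P(biased) = 0.75·0.6923 / (0.75·0.6923 + 0.5·0.3077) ≈ 0.7714
After '1': P(biased) = 0.75·0.7714 / (0.75·0.7714 + 0.5·0.2286) ≈ 0.8351
After '1': P(biased) = 0.75·0.8351 / (0.75·0.8351 + 0.5·0.1649) ≈ 0.8836
After '0': P(biased) = 0.25·0.8836 / (0.25·0.8836 + 0.5·0.1164) ≈ 0.7915
After '1': P(biased) = 0.75·0.7915 / (0.75·0.7915 + 0.5·0.2085) ≈ 0.8506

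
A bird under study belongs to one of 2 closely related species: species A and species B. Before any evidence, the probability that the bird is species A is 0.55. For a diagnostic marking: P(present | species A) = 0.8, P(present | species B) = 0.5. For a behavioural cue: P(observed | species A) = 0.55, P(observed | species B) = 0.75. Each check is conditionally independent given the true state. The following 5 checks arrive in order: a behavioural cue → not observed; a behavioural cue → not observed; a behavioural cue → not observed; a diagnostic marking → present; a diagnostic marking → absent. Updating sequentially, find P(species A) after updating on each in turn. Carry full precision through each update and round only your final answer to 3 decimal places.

0.820

Apply Bayes' rule sequentially, carrying P(species A) forward.
After a behavioural cue='not observed': P(species A) = 0.45·0.5500 / (0.45·0.5500 + 0.25·0.4500) ≈ 0.6875
After a behavioural cue='not observed': P(species A) = 0.45·0.6875 / (0.45·0.6875 + 0.25·0.3125) ≈ 0.7984
After a behavioural cue='not observed': P(species A) = 0.45·0.7984 / (0.45·0.7984 + 0.25·0.2016) ≈ 0.8770
After a diagnostic marking='present': P(species A) = 0.8·0.8770 / (0.8·0.8770 + 0.5·0.1230) ≈ 0.9194
After a diagnostic marking='absent': P(species A) = 0.2·0.9194 / (0.2·0.9194 + 0.5·0.0806) ≈ 0.8202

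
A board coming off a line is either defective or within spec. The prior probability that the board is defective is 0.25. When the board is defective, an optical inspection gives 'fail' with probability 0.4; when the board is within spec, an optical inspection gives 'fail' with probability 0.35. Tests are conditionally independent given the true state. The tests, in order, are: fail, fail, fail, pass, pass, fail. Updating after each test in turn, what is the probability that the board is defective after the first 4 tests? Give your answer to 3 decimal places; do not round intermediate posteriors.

Each posterior becomes the prior for the next update.
After 'fail': P(defective) = 0.4·0.2500 / (0.4·0.2500 + 0.35·0.7500) ≈ 0.2759
After 'fail': P(defective) = 0.4·0.2759 / (0.4·0.2759 + 0.35·0.7241) ≈ 0.3033
After 'fail': P(defective) = 0.4·0.3033 / (0.4·0.3033 + 0.35·0.6967) ≈ 0.3323
After 'pass': P(defective) = 0.6·0.3323 / (0.6·0.3323 + 0.65·0.6677) ≈ 0.3147

0.315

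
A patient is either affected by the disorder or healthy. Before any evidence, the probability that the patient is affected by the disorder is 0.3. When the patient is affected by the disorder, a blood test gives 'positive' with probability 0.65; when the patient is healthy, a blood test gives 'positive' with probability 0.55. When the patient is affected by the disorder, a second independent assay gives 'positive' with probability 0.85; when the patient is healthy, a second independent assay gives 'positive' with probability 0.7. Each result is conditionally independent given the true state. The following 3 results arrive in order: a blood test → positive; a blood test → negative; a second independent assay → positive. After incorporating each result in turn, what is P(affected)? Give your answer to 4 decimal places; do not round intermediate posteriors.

0.3236

After a blood test='positive': P(affected) = 0.65·0.3000 / (0.65·0.3000 + 0.55·0.7000) ≈ 0.3362
After a blood test='negative': P(affected) = 0.35·0.3362 / (0.35·0.3362 + 0.45·0.6638) ≈ 0.2826
After a second independent assay='positive': P(affected) = 0.85·0.2826 / (0.85·0.2826 + 0.7·0.7174) ≈ 0.3236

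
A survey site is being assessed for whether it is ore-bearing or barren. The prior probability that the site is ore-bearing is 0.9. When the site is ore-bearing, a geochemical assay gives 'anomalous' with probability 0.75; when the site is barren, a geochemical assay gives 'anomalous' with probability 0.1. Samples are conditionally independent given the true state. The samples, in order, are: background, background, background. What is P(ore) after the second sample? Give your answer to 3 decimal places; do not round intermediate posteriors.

0.410

After 'background': P(ore) = 0.25·0.9000 / (0.25·0.9000 + 0.9·0.1000) ≈ 0.7143
After 'background': P(ore) = 0.25·0.7143 / (0.25·0.7143 + 0.9·0.2857) ≈ 0.4098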